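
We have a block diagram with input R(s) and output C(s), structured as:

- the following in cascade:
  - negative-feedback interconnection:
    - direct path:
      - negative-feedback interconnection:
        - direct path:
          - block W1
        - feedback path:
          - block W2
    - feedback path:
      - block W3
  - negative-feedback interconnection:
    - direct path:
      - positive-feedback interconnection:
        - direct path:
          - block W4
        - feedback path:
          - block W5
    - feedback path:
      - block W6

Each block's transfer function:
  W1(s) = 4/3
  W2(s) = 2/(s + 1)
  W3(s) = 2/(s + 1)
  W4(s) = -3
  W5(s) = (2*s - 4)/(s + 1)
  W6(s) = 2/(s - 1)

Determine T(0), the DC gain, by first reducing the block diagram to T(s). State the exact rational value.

(1) close the feedback loop around W1, W2 gives (4*s + 4)/(3*s + 11)
(2) close the feedback loop around [W1/(1+W1*W2)], W3 gives (4*s + 4)/(3*s + 19)
(3) close the feedback loop around W4, W5 gives (-3*s - 3)/(7*s - 11)
(4) apply the feedback formula to [W4/(1-W4*W5)], W6 gives (3 - 3*s^2)/(7*s^2 - 24*s + 5)
(5) cascade [[W1/(1+W1*W2)]/(1+[W1/(1+W1*W2)]*W3)], [[W4/(1-W4*W5)]/(1+[W4/(1-W4*W5)]*W6)] gives (-12*s^3 - 12*s^2 + 12*s + 12)/(21*s^3 + 61*s^2 - 441*s + 95)
Step 5 gives the overall T(s). Then T(0) = 12/95.

Hence the answer: 12/95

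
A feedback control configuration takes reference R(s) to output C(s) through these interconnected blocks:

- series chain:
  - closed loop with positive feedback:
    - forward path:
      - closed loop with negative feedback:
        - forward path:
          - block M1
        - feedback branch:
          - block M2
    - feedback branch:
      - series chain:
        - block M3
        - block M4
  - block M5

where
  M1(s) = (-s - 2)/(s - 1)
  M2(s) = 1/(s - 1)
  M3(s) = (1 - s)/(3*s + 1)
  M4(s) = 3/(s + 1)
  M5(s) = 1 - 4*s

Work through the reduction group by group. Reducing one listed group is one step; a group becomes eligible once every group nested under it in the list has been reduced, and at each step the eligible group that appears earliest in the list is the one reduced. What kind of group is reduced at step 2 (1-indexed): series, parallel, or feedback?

Step 1: collapse the loop (M1 forward, M2 return)
Step 2: cascade M3, M4
Step 3: apply the feedback formula to [M1/(1+M1*M2)], (M3*M4)
Step 4: combine [[M1/(1+M1*M2)]/(1-[M1/(1+M1*M2)]*(M3*M4))], M5 in series
So the answer for step 2 is series.

Final answer: series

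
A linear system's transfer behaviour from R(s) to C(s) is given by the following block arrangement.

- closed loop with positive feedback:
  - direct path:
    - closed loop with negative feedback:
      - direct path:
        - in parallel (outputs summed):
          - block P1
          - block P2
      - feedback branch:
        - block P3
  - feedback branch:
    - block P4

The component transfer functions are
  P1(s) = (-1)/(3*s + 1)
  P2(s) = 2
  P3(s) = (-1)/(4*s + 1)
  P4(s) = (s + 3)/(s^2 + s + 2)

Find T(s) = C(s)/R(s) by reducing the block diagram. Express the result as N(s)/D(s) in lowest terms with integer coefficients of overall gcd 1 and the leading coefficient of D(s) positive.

Reducing step by step:

(1) combine P1, P2 in parallel: (6*s + 1)/(3*s + 1)
(2) reduce the feedback loop with forward (P1+P2) and return P3: (24*s^2 + 10*s + 1)/(12*s^2 + s)
(3) close the feedback loop around [(P1+P2)/(1+(P1+P2)*P3)], P4, which is the overall transfer function T(s) = C(s)/R(s) in lowest terms

Answer: (24*s^4 + 34*s^3 + 59*s^2 + 21*s + 2)/(12*s^4 - 11*s^3 - 57*s^2 - 29*s - 3)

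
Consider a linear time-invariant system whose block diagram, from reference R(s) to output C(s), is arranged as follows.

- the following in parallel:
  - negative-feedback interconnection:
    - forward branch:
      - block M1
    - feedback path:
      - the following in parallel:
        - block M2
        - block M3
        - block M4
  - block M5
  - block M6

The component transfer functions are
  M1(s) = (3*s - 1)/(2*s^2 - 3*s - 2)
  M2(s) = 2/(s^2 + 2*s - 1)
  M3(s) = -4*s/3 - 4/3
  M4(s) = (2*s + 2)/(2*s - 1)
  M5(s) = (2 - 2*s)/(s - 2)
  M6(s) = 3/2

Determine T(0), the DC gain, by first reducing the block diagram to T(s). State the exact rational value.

Step 1: parallel reduction of M2, M3, M4; result (-8*s^4 - 14*s^3 + 22*s^2 + 30*s - 16)/(6*s^3 + 9*s^2 - 12*s + 3)
Step 2: apply the feedback formula to M1, (M2+M3+M4); result (-18*s^4 - 21*s^3 + 45*s^2 - 21*s + 3)/(12*s^5 + 34*s^4 - 17*s^3 - 92*s^2 + 63*s - 10)
Step 3: combine [M1/(1+M1*(M2+M3+M4))], M5, M6 in parallel; result (-12*s^6 - 94*s^5 - 21*s^4 + 300*s^3 - 101*s^2 - 26*s + 8)/(24*s^6 + 20*s^5 - 170*s^4 - 116*s^3 + 494*s^2 - 272*s + 40)
Evaluating the step-3 result (the overall T(s)) at s = 0 gives T(0) = 8/40 = 1/5.

Hence the answer: 1/5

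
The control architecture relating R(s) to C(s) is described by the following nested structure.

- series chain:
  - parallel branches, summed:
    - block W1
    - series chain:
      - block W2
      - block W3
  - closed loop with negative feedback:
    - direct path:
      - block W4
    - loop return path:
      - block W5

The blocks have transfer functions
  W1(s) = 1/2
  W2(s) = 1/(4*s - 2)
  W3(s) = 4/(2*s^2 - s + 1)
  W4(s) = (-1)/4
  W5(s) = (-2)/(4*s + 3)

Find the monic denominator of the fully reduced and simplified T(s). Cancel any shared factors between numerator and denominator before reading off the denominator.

Step 1 - series reduction of W2, W3 = 2/(4*s^3 - 4*s^2 + 3*s - 1)
Step 2 - parallel reduction of W1, (W2*W3) = (4*s^3 - 4*s^2 + 3*s + 3)/(8*s^3 - 8*s^2 + 6*s - 2)
Step 3 - reduce the feedback loop with forward W4 and return W5 = (-4*s - 3)/(16*s + 14)
Step 4 - cascade (W1+(W2*W3)), [W4/(1+W4*W5)] = (-16*s^4 + 4*s^3 - 21*s - 9)/(128*s^4 - 16*s^3 - 16*s^2 + 52*s - 28)
Step 4 gives the fully reduced T(s), with no common factor left to cancel. The denominator's leading coefficient is 128, so divide each of its coefficients by 128 to get the monic form.

Hence the answer: s^4 - s^3/8 - s^2/8 + 13*s/32 - 7/32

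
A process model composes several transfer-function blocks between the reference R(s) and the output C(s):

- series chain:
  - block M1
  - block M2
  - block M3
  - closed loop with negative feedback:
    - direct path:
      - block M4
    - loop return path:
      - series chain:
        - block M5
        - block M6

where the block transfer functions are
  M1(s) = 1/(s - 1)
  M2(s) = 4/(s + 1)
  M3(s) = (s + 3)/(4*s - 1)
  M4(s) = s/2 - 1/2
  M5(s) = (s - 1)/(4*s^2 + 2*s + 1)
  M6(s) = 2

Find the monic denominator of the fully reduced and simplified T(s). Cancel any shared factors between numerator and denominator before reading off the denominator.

Step 1 - cascade M5, M6, giving (2*s - 2)/(4*s^2 + 2*s + 1)
Step 2 - reduce the feedback loop with forward M4 and return (M5*M6), giving (4*s^3 - 2*s^2 - s - 1)/(10*s^2 + 4)
Step 3 - series reduction of M1, M2, M3, [M4/(1+M4*(M5*M6))], giving (8*s^3 + 28*s^2 + 14*s + 6)/(20*s^4 + 15*s^3 + 3*s^2 + 6*s - 2)
No further cancellation is possible in the step-3 result, so that is T(s). Its denominator becomes monic after dividing by the leading coefficient 20.

Answer: s^4 + 3*s^3/4 + 3*s^2/20 + 3*s/10 - 1/10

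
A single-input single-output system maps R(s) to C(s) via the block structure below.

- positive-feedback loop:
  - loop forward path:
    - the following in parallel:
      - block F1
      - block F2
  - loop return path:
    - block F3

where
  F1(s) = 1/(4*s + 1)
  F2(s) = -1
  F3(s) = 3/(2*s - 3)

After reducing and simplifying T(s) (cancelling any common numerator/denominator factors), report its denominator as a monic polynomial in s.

Reducing step by step:

(1) sum the parallel branches F1, F2 gives (-4*s)/(4*s + 1)
(2) close the feedback loop around (F1+F2), F3 gives (-8*s^2 + 12*s)/(8*s^2 + 2*s - 3)
No further cancellation is possible in the step-2 result, so that is T(s). Its denominator becomes monic after dividing by the leading coefficient 8.

Answer: s^2 + s/4 - 3/8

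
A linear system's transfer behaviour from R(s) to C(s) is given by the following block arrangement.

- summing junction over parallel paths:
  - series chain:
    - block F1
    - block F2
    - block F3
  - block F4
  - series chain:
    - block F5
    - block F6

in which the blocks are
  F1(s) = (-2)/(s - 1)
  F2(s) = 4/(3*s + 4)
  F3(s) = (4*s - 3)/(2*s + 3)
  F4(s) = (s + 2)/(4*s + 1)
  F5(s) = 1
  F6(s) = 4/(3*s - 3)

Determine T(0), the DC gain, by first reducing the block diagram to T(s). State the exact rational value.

Step 1: reduce the series chain F1, F2, F3; result (24 - 32*s)/(6*s^3 + 11*s^2 - 5*s - 12)
Step 2: reduce the series chain F5, F6; result 4/(3*s - 3)
Step 3: reduce the parallel group (F1*F2*F3), F4, (F5*F6); result (18*s^4 + 165*s^3 - 37*s^2 + 386*s + 48)/(72*s^4 + 150*s^3 - 27*s^2 - 159*s - 36)
That last expression is T(s); at s = 0 only the constant terms survive, so T(0) = 48/(-36) = -4/3.

Final answer: -4/3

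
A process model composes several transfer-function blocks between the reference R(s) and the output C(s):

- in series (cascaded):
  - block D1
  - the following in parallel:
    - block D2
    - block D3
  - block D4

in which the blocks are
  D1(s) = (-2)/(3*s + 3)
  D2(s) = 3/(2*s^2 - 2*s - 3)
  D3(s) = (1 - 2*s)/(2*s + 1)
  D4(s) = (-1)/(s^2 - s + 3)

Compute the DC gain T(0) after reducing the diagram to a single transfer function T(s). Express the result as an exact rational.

Step 1. reduce the parallel group D2, D3 = (-4*s^3 + 6*s^2 + 10*s)/(4*s^3 - 2*s^2 - 8*s - 3)
Step 2. series reduction of D1, (D2+D3), D4 = (-8*s^2 + 20*s)/(12*s^5 - 18*s^4 + 18*s^3 - 3*s^2 - 63*s - 27)
The step-2 result is T(s). Setting s = 0: T(0) = 0/(-27) = 0.

Final answer: 0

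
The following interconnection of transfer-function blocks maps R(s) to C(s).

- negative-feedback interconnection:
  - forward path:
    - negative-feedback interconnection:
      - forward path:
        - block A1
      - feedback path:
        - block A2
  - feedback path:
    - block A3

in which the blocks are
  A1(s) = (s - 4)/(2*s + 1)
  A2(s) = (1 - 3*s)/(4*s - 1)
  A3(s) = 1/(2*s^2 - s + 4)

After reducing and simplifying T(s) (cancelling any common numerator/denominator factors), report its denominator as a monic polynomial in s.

Step 1. close the feedback loop around A1, A2; result (4*s^2 - 17*s + 4)/(5*s^2 + 15*s - 5)
Step 2. collapse the loop ([A1/(1+A1*A2)] forward, A3 return); result (8*s^4 - 38*s^3 + 41*s^2 - 72*s + 16)/(10*s^4 + 25*s^3 - s^2 + 48*s - 16)
Step 2 gives the fully reduced T(s), with no common factor left to cancel. The denominator's leading coefficient is 10, so divide each of its coefficients by 10 to get the monic form.

Final answer: s^4 + 5*s^3/2 - s^2/10 + 24*s/5 - 8/5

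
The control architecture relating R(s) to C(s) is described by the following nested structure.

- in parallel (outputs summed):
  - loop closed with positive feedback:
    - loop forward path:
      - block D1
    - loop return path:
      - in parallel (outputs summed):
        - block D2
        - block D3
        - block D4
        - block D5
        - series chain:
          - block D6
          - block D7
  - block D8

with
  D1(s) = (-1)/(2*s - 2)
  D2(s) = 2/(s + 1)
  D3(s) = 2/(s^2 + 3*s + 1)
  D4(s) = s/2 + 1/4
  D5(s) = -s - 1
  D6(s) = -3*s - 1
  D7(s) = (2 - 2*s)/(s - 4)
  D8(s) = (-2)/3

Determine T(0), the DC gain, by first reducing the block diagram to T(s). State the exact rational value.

Answer: -26/21

Working:
[1] combine D6, D7 in series; result (6*s^2 - 4*s - 2)/(s - 4)
[2] sum the parallel branches D2, D3, D4, D5, (D6*D7); result (22*s^5 + 77*s^4 + 56*s^3 - 6*s^2 - 107*s - 60)/(4*s^4 - 48*s^2 - 60*s - 16)
[3] close the feedback loop around D1, (D2+D3+D4+D5+(D6*D7)); result (-4*s^4 + 48*s^2 + 60*s + 16)/(30*s^5 + 69*s^4 - 40*s^3 - 30*s^2 - 19*s - 28)
[4] combine [D1/(1-D1*(D2+D3+D4+D5+(D6*D7)))], D8 in parallel; result (-60*s^5 - 150*s^4 + 80*s^3 + 204*s^2 + 218*s + 104)/(90*s^5 + 207*s^4 - 120*s^3 - 90*s^2 - 57*s - 84)
The step-4 result is T(s). Setting s = 0: T(0) = 104/(-84) = -26/21.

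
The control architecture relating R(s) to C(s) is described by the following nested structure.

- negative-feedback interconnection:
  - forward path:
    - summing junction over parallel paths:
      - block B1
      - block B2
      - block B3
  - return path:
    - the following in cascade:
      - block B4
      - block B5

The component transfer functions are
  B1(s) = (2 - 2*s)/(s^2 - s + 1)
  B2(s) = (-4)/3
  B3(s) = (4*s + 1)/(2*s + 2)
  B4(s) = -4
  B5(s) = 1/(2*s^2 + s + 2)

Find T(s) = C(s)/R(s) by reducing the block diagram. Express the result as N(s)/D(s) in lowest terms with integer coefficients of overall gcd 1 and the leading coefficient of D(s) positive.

Reducing step by step:

Step 1 - combine B1, B2, B3 in parallel = (4*s^3 - 21*s^2 + 9*s + 7)/(6*s^3 + 6)
Step 2 - reduce the series chain B4, B5 = (-4)/(2*s^2 + s + 2)
Step 3 - close the feedback loop around (B1+B2+B3), (B4*B5), giving the overall T(s)

Answer: (8*s^5 - 38*s^4 + 5*s^3 - 19*s^2 + 25*s + 14)/(12*s^5 + 6*s^4 - 4*s^3 + 96*s^2 - 30*s - 16)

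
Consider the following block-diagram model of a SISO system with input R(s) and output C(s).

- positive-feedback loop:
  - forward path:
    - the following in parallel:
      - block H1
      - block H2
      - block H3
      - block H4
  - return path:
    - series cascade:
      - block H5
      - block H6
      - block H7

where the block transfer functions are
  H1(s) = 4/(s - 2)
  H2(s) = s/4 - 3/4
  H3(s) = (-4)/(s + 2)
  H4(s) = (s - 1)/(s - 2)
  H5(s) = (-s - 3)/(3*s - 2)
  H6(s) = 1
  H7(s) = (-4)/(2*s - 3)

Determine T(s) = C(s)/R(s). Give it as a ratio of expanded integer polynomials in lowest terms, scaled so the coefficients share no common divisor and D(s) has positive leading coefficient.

First reduce the diagram to T(s).

Step 1 - add H1, H2, H3, H4 (parallel); result (s^3 + s^2 + 68)/(4*s^2 - 16)
Step 2 - cascade H5, H6, H7; result (4*s + 12)/(6*s^2 - 13*s + 6)
Step 3 - collapse the loop ((H1+H2+H3+H4) forward, (H5*H6*H7) return): this yields T(s), and no further normalization is needed

Answer: (6*s^5 - 7*s^4 - 7*s^3 + 414*s^2 - 884*s + 408)/(20*s^4 - 68*s^3 - 84*s^2 - 64*s - 912)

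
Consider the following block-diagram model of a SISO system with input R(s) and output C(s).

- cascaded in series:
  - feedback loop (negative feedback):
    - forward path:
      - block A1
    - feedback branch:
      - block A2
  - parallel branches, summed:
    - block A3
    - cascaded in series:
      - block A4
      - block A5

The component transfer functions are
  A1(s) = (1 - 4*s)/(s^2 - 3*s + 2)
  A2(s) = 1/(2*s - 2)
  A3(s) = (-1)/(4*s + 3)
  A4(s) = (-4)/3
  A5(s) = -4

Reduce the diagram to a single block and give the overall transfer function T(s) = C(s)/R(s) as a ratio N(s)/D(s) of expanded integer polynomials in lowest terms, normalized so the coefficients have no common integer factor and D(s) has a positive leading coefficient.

Reducing step by step:

(1) apply the feedback formula to A1, A2; result (-8*s^2 + 10*s - 2)/(2*s^3 - 8*s^2 + 6*s - 3)
(2) series reduction of A4, A5; result 16/3
(3) parallel reduction of A3, (A4*A5); result (64*s + 45)/(12*s + 9)
(4) combine [A1/(1+A1*A2)], (A3+(A4*A5)) in series; the result is T(s) itself (integer coefficients, no common factor, positive leading denominator coefficient)

Answer: (-512*s^3 + 280*s^2 + 322*s - 90)/(24*s^4 - 78*s^3 + 18*s - 27)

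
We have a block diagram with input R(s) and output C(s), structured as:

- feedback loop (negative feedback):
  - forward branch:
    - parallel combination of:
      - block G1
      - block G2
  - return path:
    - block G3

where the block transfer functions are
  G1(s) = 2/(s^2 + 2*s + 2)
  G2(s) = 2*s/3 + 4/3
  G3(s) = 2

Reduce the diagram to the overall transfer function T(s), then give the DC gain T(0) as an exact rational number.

Step 1: add G1, G2 (parallel): (2*s^3 + 8*s^2 + 12*s + 14)/(3*s^2 + 6*s + 6)
Step 2: collapse the loop ((G1+G2) forward, G3 return): (2*s^3 + 8*s^2 + 12*s + 14)/(4*s^3 + 19*s^2 + 30*s + 34)
Evaluating the step-2 result (the overall T(s)) at s = 0 gives T(0) = 14/34 = 7/17.

Hence the answer: 7/17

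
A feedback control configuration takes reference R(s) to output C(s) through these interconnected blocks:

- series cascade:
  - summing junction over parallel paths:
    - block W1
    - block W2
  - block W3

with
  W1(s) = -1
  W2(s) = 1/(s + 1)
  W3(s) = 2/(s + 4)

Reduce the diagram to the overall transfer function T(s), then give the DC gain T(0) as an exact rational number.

[1] combine W1, W2 in parallel = (-s)/(s + 1)
[2] series reduction of (W1+W2), W3 = (-2*s)/(s^2 + 5*s + 4)
DC gain: substitute s = 0 into T(s) from step 2: T(0) = 0/4 = 0.

Final answer: 0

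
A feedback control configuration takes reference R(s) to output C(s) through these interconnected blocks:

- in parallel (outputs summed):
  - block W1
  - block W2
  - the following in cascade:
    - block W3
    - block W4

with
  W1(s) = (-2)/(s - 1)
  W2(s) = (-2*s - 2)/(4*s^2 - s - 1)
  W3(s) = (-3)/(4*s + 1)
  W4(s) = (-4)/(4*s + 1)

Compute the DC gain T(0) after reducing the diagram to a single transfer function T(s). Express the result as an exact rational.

Step 1 - reduce the series chain W3, W4: 12/(16*s^2 + 8*s + 1)
Step 2 - sum the parallel branches W1, W2, (W3*W4): (-160*s^4 + 10*s^2 + 34*s + 16)/(64*s^5 - 48*s^4 - 36*s^3 + 11*s^2 + 8*s + 1)
That last expression is T(s); at s = 0 only the constant terms survive, so T(0) = 16/1 = 16.

Answer: 16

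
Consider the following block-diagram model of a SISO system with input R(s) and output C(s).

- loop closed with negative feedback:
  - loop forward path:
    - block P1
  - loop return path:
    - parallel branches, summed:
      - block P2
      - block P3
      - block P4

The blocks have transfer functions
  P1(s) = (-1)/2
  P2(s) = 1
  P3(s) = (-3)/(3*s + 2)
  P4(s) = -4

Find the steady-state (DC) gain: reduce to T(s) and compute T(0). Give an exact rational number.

[1] sum the parallel branches P2, P3, P4 -> (-9*s - 9)/(3*s + 2)
[2] collapse the loop (P1 forward, (P2+P3+P4) return) -> (-3*s - 2)/(15*s + 13)
Step 2 gives the overall T(s). Then T(0) = -2/13.

Final answer: -2/13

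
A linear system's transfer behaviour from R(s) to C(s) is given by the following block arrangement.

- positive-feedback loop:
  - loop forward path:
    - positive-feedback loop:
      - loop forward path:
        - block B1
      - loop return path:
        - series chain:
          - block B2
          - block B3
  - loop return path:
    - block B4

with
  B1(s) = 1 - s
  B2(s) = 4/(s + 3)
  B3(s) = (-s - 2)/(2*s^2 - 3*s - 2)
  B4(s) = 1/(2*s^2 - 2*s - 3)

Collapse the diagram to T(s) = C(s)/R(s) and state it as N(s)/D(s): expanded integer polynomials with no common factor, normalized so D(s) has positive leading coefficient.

1. cascade B2, B3: (-4*s - 8)/(2*s^3 + 3*s^2 - 11*s - 6)
2. reduce the feedback loop with forward B1 and return (B2*B3): (-2*s^4 - s^3 + 14*s^2 - 5*s - 6)/(2*s^3 - s^2 - 15*s + 2)
3. apply the feedback formula to [B1/(1-B1*(B2*B3))], B4, which is the overall transfer function T(s) = C(s)/R(s) in lowest terms

Answer: (-4*s^6 + 2*s^5 + 36*s^4 - 35*s^3 - 44*s^2 + 27*s + 18)/(4*s^5 - 4*s^4 - 33*s^3 + 23*s^2 + 46*s)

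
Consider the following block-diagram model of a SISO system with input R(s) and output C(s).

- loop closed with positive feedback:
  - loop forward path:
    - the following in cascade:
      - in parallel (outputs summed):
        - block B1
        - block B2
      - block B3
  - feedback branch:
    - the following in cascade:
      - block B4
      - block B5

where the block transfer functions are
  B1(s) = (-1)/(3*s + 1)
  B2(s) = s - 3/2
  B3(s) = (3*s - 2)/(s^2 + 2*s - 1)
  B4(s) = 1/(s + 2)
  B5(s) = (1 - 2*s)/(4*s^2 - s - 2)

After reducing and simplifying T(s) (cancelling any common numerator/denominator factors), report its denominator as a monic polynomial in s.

Reducing step by step:

Step 1. sum the parallel branches B1, B2; result (6*s^2 - 7*s - 5)/(6*s + 2)
Step 2. cascade (B1+B2), B3; result (18*s^3 - 33*s^2 - s + 10)/(6*s^3 + 14*s^2 - 2*s - 2)
Step 3. multiply B4, B5 (series); result (1 - 2*s)/(4*s^3 + 7*s^2 - 4*s - 4)
Step 4. close the feedback loop around ((B1+B2)*B3), (B4*B5); result (72*s^6 - 6*s^5 - 307*s^4 + 93*s^3 + 206*s^2 - 36*s - 40)/(24*s^6 + 98*s^5 + 102*s^4 - 186*s^3 - 31*s^2 + 37*s - 2)
The result of step 4 is T(s) in lowest terms. Its denominator has leading coefficient 24; dividing the denominator through by 24 makes it monic.

Answer: s^6 + 49*s^5/12 + 17*s^4/4 - 31*s^3/4 - 31*s^2/24 + 37*s/24 - 1/12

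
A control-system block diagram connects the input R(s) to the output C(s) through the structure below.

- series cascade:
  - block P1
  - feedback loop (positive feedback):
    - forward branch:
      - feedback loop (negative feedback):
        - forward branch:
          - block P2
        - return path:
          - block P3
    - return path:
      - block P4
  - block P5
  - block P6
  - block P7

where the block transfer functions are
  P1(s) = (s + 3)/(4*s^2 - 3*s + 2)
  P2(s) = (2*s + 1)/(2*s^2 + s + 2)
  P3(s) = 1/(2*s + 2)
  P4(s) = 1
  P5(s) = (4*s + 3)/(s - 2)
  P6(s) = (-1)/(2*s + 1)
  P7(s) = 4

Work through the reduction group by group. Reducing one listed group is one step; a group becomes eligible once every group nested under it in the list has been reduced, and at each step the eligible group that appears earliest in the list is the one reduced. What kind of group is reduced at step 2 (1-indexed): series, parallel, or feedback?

(1) close the feedback loop around P2, P3
(2) feedback reduction of [P2/(1+P2*P3)], P4
(3) combine P1, [[P2/(1+P2*P3)]/(1-[P2/(1+P2*P3)]*P4)], P5, P6, P7 in series
At step 2 the group reduced is feedback.

Hence the answer: feedback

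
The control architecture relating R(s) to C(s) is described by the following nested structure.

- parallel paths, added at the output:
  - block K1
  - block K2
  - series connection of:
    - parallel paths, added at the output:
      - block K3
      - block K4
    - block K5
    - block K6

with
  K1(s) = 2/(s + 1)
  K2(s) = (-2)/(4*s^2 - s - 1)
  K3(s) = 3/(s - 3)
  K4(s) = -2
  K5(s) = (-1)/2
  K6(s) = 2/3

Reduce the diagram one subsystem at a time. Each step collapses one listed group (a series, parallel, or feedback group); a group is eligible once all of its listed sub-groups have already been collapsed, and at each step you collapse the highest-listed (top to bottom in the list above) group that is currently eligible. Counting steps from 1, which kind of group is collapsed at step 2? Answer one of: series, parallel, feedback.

Step 1 - reduce the parallel group K3, K4
Step 2 - series reduction of (K3+K4), K5, K6
Step 3 - sum the parallel branches K1, K2, ((K3+K4)*K5*K6)
Step 2: series.

Answer: series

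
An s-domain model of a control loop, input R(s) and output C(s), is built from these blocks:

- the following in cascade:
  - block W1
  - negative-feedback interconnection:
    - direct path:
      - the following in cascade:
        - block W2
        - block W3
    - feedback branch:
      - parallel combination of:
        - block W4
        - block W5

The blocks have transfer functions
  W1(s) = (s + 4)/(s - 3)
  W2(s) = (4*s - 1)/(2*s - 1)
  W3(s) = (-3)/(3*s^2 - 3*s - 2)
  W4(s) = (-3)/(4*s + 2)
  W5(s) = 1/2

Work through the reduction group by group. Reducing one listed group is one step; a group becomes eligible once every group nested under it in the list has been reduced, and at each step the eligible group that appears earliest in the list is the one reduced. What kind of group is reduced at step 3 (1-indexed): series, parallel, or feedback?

(1) reduce the series chain W2, W3
(2) parallel reduction of W4, W5
(3) close the feedback loop around (W2*W3), (W4+W5)
(4) cascade W1, [(W2*W3)/(1+(W2*W3)*(W4+W5))]
At step 3 the group reduced is feedback.

Therefore the answer is feedback.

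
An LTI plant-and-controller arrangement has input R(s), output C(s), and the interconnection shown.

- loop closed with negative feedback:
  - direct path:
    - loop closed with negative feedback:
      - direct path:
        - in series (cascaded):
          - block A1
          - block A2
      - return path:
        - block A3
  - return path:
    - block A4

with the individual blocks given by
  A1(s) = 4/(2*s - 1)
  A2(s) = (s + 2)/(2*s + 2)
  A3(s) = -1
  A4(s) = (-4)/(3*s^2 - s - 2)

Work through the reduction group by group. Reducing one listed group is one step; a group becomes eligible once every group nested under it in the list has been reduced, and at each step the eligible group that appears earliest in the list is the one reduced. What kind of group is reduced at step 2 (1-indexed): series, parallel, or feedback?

(1) cascade A1, A2
(2) reduce the feedback loop with forward (A1*A2) and return A3
(3) collapse the loop ([(A1*A2)/(1+(A1*A2)*A3)] forward, A4 return)
Step 2 collapses a feedback group.

Therefore the answer is feedback.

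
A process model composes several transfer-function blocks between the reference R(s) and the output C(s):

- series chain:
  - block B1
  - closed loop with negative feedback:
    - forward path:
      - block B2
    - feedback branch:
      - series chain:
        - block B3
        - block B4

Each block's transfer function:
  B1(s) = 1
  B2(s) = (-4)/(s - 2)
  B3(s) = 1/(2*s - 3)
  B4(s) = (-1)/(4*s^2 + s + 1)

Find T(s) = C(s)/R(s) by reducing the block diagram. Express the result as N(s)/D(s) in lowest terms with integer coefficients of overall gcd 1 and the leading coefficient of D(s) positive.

The answer is (-32*s^3 + 40*s^2 + 4*s + 12)/(8*s^4 - 26*s^3 + 19*s^2 - s + 10).

Reasoning:
Step 1: multiply B3, B4 (series) gives (-1)/(8*s^3 - 10*s^2 - s - 3)
Step 2: apply the feedback formula to B2, (B3*B4) gives (-32*s^3 + 40*s^2 + 4*s + 12)/(8*s^4 - 26*s^3 + 19*s^2 - s + 10)
Step 3: combine B1, [B2/(1+B2*(B3*B4))] in series - this is the overall T(s), already in the required normalized form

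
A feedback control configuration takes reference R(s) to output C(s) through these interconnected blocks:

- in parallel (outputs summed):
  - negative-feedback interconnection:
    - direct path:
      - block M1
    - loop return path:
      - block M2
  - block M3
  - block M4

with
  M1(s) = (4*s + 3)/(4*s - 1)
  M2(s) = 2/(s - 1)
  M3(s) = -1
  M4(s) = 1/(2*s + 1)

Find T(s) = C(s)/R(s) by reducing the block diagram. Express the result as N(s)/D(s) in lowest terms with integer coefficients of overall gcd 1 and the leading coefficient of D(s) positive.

Answer: (-4*s^2 - 21*s - 3)/(8*s^3 + 10*s^2 + 17*s + 7)

Working:
(1) feedback reduction of M1, M2: (4*s^2 - s - 3)/(4*s^2 + 3*s + 7)
(2) reduce the parallel group [M1/(1+M1*M2)], M3, M4 - this is the overall T(s), already in the required normalized form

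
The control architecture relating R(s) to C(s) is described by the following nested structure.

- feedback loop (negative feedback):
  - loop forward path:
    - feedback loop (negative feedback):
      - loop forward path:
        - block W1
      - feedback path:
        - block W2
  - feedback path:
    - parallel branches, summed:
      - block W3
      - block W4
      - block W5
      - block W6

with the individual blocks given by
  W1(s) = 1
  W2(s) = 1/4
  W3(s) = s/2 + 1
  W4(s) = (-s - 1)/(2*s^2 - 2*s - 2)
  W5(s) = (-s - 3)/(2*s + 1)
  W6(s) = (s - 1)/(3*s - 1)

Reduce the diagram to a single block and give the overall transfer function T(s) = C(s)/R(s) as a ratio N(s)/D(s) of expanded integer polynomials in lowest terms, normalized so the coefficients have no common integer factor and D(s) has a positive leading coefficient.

(1) close the feedback loop around W1, W2; result 4/5
(2) sum the parallel branches W3, W4, W5, W6; result (6*s^5 + 5*s^4 - 40*s^3 + s^2 + 15*s - 1)/(12*s^4 - 10*s^3 - 16*s^2 + 2)
(3) apply the feedback formula to [W1/(1+W1*W2)], (W3+W4+W5+W6), which is the overall transfer function T(s) = C(s)/R(s) in lowest terms

Final answer: (24*s^4 - 20*s^3 - 32*s^2 + 4)/(12*s^5 + 40*s^4 - 105*s^3 - 38*s^2 + 30*s + 3)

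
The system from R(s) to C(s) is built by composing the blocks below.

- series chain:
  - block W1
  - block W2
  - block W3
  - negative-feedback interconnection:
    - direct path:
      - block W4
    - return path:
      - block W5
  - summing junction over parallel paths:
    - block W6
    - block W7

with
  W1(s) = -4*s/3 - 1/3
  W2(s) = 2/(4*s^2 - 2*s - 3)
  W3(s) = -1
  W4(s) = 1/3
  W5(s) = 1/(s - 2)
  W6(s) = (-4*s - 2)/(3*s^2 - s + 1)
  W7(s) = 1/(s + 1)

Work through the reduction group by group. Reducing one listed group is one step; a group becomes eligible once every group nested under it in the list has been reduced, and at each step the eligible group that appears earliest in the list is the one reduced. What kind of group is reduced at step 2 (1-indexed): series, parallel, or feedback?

Reducing step by step:

1. apply the feedback formula to W4, W5
2. combine W6, W7 in parallel
3. multiply W1, W2, W3, [W4/(1+W4*W5)], (W6+W7) (series)
Step 2: parallel.

Answer: parallel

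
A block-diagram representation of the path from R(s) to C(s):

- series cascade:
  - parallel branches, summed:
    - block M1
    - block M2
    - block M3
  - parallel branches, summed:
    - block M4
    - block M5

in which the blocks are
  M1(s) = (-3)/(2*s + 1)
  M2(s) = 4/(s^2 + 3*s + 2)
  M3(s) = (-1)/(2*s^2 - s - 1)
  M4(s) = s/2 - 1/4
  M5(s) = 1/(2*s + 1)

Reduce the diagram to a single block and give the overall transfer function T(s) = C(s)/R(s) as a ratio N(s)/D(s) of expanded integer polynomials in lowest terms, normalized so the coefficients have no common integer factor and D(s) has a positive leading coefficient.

First reduce the diagram to T(s).

(1) reduce the parallel group M1, M2, M3 = (-3*s^3 + s^2 - 4*s)/(2*s^4 + 5*s^3 - 5*s - 2)
(2) parallel reduction of M4, M5 = (4*s^2 + 3)/(8*s + 4)
(3) reduce the series chain (M1+M2+M3), (M4+M5); the result is T(s) itself (integer coefficients, no common factor, positive leading denominator coefficient)

Answer: (-12*s^5 + 4*s^4 - 25*s^3 + 3*s^2 - 12*s)/(16*s^5 + 48*s^4 + 20*s^3 - 40*s^2 - 36*s - 8)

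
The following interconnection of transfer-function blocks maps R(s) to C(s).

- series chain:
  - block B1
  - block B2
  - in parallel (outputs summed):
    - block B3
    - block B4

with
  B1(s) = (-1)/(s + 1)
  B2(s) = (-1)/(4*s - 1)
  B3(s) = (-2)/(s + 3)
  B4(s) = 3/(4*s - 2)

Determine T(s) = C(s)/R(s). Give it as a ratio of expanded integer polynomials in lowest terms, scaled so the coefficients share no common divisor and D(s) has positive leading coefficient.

First reduce the diagram to T(s).

(1) reduce the parallel group B3, B4 gives (13 - 5*s)/(4*s^2 + 10*s - 6)
(2) reduce the series chain B1, B2, (B3+B4) - this is the overall T(s), already in the required normalized form

Answer: (13 - 5*s)/(16*s^4 + 52*s^3 + 2*s^2 - 28*s + 6)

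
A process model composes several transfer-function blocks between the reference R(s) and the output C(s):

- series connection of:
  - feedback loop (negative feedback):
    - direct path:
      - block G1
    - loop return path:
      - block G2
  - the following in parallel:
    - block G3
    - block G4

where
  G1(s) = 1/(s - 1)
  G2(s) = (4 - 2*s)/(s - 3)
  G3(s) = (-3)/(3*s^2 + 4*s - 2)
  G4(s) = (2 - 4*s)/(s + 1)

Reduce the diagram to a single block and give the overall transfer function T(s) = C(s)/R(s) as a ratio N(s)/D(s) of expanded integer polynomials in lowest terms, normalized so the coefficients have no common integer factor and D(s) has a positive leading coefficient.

Reducing step by step:

Step 1. reduce the feedback loop with forward G1 and return G2 gives (s - 3)/(s^2 - 6*s + 7)
Step 2. reduce the parallel group G3, G4 gives (-12*s^3 - 10*s^2 + 13*s - 7)/(3*s^3 + 7*s^2 + 2*s - 2)
Step 3. reduce the series chain [G1/(1+G1*G2)], (G3+G4), which is the overall transfer function T(s) = C(s)/R(s) in lowest terms

Answer: (-12*s^4 + 26*s^3 + 43*s^2 - 46*s + 21)/(3*s^5 - 11*s^4 - 19*s^3 + 35*s^2 + 26*s - 14)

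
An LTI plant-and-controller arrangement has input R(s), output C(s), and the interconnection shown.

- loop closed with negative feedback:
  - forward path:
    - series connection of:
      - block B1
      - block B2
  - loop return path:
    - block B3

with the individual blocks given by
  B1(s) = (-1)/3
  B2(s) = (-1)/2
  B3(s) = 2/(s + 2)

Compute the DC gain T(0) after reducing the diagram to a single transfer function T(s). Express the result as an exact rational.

Answer: 1/7

Working:
Step 1. combine B1, B2 in series gives 1/6
Step 2. collapse the loop ((B1*B2) forward, B3 return) gives (s + 2)/(6*s + 14)
Step 2 gives the overall T(s). Then T(0) = 2/14 = 1/7.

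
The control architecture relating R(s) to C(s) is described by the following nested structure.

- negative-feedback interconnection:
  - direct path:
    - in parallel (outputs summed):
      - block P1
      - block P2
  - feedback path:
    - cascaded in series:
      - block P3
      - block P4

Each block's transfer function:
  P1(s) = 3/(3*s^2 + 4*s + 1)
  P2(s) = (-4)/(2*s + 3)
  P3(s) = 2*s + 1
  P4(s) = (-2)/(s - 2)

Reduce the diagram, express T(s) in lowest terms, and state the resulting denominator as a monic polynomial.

Step 1. combine P1, P2 in parallel = (-12*s^2 - 10*s + 5)/(6*s^3 + 17*s^2 + 14*s + 3)
Step 2. reduce the series chain P3, P4 = (-4*s - 2)/(s - 2)
Step 3. apply the feedback formula to (P1+P2), (P3*P4) = (-12*s^3 + 14*s^2 + 25*s - 10)/(6*s^4 + 53*s^3 + 44*s^2 - 25*s - 16)
The result of step 3 is T(s) in lowest terms. Its denominator has leading coefficient 6; dividing the denominator through by 6 makes it monic.

Answer: s^4 + 53*s^3/6 + 22*s^2/3 - 25*s/6 - 8/3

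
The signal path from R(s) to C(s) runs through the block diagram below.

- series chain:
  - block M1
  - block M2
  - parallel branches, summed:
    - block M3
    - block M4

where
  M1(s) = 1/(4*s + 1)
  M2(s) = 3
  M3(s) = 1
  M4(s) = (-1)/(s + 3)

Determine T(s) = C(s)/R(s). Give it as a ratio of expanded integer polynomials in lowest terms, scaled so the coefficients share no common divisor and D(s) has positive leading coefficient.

First reduce the diagram to T(s).

1. sum the parallel branches M3, M4 -> (s + 2)/(s + 3)
2. multiply M1, M2, (M3+M4) (series), which is the overall transfer function T(s) = C(s)/R(s) in lowest terms

Answer: (3*s + 6)/(4*s^2 + 13*s + 3)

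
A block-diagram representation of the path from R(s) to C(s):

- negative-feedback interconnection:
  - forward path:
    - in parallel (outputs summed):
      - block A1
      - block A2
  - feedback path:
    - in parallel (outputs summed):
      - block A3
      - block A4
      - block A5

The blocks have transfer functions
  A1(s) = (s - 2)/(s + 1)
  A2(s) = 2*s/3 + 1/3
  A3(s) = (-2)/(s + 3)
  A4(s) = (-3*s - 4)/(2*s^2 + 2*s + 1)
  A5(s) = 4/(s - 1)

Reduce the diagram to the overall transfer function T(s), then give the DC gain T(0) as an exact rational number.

Reducing step by step:

Step 1. combine A1, A2 in parallel -> (2*s^2 + 6*s - 5)/(3*s + 3)
Step 2. reduce the parallel group A3, A4, A5 -> (s^3 + 22*s^2 + 31*s + 26)/(2*s^4 + 6*s^3 - s^2 - 4*s - 3)
Step 3. collapse the loop ((A1+A2) forward, (A3+A4+A5) return) -> (4*s^6 + 24*s^5 + 24*s^4 - 44*s^3 - 25*s^2 + 2*s + 15)/(8*s^5 + 74*s^4 + 204*s^3 + 113*s^2 - 20*s - 139)
Step 3 gives the overall T(s). Then T(0) = 15/(-139) = -15/139.

Answer: -15/139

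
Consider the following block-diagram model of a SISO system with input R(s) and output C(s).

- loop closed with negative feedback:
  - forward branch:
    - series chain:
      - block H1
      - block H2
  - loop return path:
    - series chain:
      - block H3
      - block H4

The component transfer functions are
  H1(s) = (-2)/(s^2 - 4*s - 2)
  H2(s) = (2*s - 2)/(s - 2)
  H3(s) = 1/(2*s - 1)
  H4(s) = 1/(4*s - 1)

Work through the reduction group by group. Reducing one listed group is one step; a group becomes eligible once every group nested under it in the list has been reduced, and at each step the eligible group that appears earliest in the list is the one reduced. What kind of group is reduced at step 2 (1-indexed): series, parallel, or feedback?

Answer: series

Working:
Step 1: multiply H1, H2 (series)
Step 2: combine H3, H4 in series
Step 3: reduce the feedback loop with forward (H1*H2) and return (H3*H4)
So the answer for step 2 is series.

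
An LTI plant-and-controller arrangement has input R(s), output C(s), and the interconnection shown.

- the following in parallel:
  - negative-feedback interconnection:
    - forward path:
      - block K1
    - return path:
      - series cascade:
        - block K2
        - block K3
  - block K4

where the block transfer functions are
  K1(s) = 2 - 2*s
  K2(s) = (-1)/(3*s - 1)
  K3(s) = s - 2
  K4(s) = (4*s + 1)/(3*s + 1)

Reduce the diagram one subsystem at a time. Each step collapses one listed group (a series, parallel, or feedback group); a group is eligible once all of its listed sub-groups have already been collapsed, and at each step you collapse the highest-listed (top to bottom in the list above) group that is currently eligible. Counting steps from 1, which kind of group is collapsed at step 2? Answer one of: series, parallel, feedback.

[1] cascade K2, K3
[2] collapse the loop (K1 forward, (K2*K3) return)
[3] combine [K1/(1+K1*(K2*K3))], K4 in parallel
Step 2: feedback.

Final answer: feedback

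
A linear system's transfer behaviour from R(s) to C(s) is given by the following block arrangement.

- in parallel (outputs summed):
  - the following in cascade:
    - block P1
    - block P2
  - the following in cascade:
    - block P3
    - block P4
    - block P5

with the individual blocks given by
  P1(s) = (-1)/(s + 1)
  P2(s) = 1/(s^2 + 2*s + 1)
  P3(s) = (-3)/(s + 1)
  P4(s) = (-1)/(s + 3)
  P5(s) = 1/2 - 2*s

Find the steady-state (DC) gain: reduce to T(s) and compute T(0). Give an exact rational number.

Reducing step by step:

[1] cascade P1, P2 gives (-1)/(s^3 + 3*s^2 + 3*s + 1)
[2] cascade P3, P4, P5 gives (3 - 12*s)/(2*s^2 + 8*s + 6)
[3] add (P1*P2), (P3*P4*P5) (parallel) gives (-12*s^3 - 21*s^2 - 8*s - 3)/(2*s^4 + 12*s^3 + 24*s^2 + 20*s + 6)
Evaluating the step-3 result (the overall T(s)) at s = 0 gives T(0) = -3/6 = -1/2.

Answer: -1/2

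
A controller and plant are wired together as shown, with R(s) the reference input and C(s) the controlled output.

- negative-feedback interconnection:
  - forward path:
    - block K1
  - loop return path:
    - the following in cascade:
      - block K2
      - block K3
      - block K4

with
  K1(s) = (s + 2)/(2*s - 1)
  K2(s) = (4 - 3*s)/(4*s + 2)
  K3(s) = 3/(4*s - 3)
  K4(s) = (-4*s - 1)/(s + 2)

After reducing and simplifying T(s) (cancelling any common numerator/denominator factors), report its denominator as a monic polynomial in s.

Reducing step by step:

Step 1. reduce the series chain K2, K3, K4; result (36*s^2 - 39*s - 12)/(16*s^3 + 28*s^2 - 14*s - 12)
Step 2. apply the feedback formula to K1, (K2*K3*K4); result (16*s^3 + 28*s^2 - 14*s - 12)/(32*s^3 + 12*s^2 - 47*s - 6)
That last expression is T(s), already simplified. Scaling its denominator by 1/32 (the reciprocal of the leading coefficient) yields the monic denominator.

Answer: s^3 + 3*s^2/8 - 47*s/32 - 3/16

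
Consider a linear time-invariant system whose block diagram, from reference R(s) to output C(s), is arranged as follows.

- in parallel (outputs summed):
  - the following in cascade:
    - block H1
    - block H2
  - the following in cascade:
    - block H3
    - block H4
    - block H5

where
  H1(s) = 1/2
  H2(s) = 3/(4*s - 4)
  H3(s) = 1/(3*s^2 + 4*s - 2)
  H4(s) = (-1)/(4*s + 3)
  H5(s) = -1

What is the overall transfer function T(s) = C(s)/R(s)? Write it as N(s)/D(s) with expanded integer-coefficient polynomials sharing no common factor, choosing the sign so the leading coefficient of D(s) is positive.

Step 1. combine H1, H2 in series = 3/(8*s - 8)
Step 2. multiply H3, H4, H5 (series) = 1/(12*s^3 + 25*s^2 + 4*s - 6)
Step 3. add (H1*H2), (H3*H4*H5) (parallel) - this is the overall T(s), already in the required normalized form

Therefore the answer is (36*s^3 + 75*s^2 + 20*s - 26)/(96*s^4 + 104*s^3 - 168*s^2 - 80*s + 48).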